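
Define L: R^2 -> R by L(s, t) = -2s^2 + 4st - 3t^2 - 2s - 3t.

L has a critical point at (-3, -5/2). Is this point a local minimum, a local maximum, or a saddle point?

local maximum

The Hessian of L is constant: H = [[-4, 4], [4, -6]].
det(H) = (-4)·(-6) − 4² = 8.
det(H) > 0 and tr(H) = -10 < 0, so H is negative definite and the point is a local maximum.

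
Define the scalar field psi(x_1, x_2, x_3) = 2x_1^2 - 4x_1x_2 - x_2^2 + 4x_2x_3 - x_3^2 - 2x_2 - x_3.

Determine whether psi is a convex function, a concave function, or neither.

psi is quadratic, so its Hessian is the constant matrix H = [[4, -4, 0], [-4, -2, 4], [0, 4, -2]].
Leading principal minors: 4, -24, -16.
Neither pattern holds ⇒ H is indefinite ⇒ neither convex nor concave.

neither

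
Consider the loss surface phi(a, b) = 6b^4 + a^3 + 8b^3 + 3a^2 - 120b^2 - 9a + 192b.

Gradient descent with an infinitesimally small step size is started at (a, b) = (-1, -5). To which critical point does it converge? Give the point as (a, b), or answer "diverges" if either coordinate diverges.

(1, -4)

phi is separable, so gradient descent decouples: a follows -∂phi/∂a, b follows -∂phi/∂b.
∂phi/∂a = 3(a - 1)(a + 3); at a=-1 this is -12, so a increases.
∂phi/∂b = 24(b - 2)(b - 1)(b + 4); at b=-5 this is -1008, so b increases.
a converges to its nearest critical value 1 (a local min of the a-part); b converges to -4. The iterate converges to (1, -4).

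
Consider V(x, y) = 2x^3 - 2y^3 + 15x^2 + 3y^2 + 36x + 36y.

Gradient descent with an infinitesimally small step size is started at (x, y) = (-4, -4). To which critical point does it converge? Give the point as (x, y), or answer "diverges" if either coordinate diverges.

diverges

V is separable, so gradient descent decouples: x follows -∂V/∂x, y follows -∂V/∂y.
∂V/∂x = 6(x + 2)(x + 3); at x=-4 this is 12, so x decreases.
∂V/∂y = -6(y - 3)(y + 2); at y=-4 this is -84, so y increases.
The x-coordinate has no critical point in that direction and runs off to infinity.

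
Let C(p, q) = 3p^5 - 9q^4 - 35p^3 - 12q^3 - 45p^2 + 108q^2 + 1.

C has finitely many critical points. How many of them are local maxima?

4

C separates as a function of p plus a function of q, so ∇C=0 decouples.
∂C/∂p = 15p(p - 3)(p + 1)(p + 2) = 0 at p ∈ {-2, -1, 0, 3}; ∂C/∂q = -36q(q - 2)(q + 3) = 0 at q ∈ {-3, 0, 2}.
The Hessian is diagonal: diag(C_pp, C_qq). Second derivatives: C_pp(-2)=-150, C_pp(-1)=60, C_pp(0)=-90, C_pp(3)=900; C_qq(-3)=-540, C_qq(0)=216, C_qq(2)=-360.
Local maxima occur where both diagonal entries negative: (-2, -3), (-2, 2), (0, -3), (0, 2). Count: 4.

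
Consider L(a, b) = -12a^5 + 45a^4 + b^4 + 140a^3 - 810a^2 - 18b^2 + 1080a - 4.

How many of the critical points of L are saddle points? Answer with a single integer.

6

L separates as a function of a plus a function of b, so ∇L=0 decouples.
∂L/∂a = -60(a - 3)(a - 2)(a - 1)(a + 3) = 0 at a ∈ {-3, 1, 2, 3}; ∂L/∂b = 4b(b - 3)(b + 3) = 0 at b ∈ {-3, 0, 3}.
The Hessian is diagonal: diag(L_aa, L_bb). Second derivatives: L_aa(-3)=7200, L_aa(1)=-480, L_aa(2)=300, L_aa(3)=-720; L_bb(-3)=72, L_bb(0)=-36, L_bb(3)=72.
Saddle points occur where the two diagonal entries have opposite signs: (-3, 0), (1, -3), (1, 3), (2, 0), (3, -3), (3, 3). Count: 6.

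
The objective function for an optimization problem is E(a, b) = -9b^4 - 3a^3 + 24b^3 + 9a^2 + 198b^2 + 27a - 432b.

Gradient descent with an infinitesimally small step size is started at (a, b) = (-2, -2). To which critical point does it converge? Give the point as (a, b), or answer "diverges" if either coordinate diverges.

(-1, 1)

E is separable, so gradient descent decouples: a follows -∂E/∂a, b follows -∂E/∂b.
∂E/∂a = -9(a - 3)(a + 1); at a=-2 this is -45, so a increases.
∂E/∂b = -36(b - 4)(b - 1)(b + 3); at b=-2 this is -648, so b increases.
a converges to its nearest critical value -1 (a local min of the a-part); b converges to 1. The iterate converges to (-1, 1).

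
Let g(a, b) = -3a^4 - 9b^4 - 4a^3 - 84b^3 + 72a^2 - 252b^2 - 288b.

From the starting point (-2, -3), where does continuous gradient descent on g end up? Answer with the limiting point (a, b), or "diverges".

g is separable, so gradient descent decouples: a follows -∂g/∂a, b follows -∂g/∂b.
∂g/∂a = -12a(a - 3)(a + 4); at a=-2 this is -240, so a increases.
∂g/∂b = -36(b + 1)(b + 2)(b + 4); at b=-3 this is -72, so b increases.
a converges to its nearest critical value 0 (a local min of the a-part); b converges to -2. The iterate converges to (0, -2).

(0, -2)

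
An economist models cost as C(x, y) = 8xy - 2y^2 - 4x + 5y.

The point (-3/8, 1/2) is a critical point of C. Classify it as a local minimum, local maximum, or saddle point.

saddle point

The Hessian of C is constant: H = [[0, 8], [8, -4]].
det(H) = 0·(-4) − 8² = -64.
Since det(H) < 0, H is indefinite and the critical point is a saddle point.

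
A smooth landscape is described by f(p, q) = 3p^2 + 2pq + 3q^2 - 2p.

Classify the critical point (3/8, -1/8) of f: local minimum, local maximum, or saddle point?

local minimum

The Hessian of f is constant: H = [[6, 2], [2, 6]].
det(H) = 6·6 − 2² = 32.
det(H) > 0 and tr(H) = 12 > 0, so H is positive definite and the point is a local minimum.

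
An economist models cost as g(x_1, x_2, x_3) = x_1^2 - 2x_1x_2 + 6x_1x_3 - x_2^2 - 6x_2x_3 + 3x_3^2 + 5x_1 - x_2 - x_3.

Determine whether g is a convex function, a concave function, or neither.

neither

g is quadratic, so its Hessian is the constant matrix H = [[2, -2, 6], [-2, -2, -6], [6, -6, 6]].
Leading principal minors: 2, -8, 96.
Neither pattern holds ⇒ H is indefinite ⇒ neither convex nor concave.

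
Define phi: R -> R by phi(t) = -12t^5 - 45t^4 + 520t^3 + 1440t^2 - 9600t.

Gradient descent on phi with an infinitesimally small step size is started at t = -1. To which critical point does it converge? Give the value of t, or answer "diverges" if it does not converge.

2

phi'(t) = -60(t - 4)(t - 2)(t + 4)(t + 5), so phi'(-1) = -10800.
Gradient descent moves in the -phi' direction, i.e. t is increasing.
The nearest critical point in that direction is t = 2, where phi'' = 5040 > 0 (a local minimum). The iterate converges there.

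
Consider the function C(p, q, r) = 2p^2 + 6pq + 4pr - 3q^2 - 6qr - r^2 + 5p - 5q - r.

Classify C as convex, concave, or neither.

C is quadratic, so its Hessian is the constant matrix H = [[4, 6, 4], [6, -6, -6], [4, -6, -2]].
Leading principal minors: 4, -60, -216.
Neither pattern holds ⇒ H is indefinite ⇒ neither convex nor concave.

neither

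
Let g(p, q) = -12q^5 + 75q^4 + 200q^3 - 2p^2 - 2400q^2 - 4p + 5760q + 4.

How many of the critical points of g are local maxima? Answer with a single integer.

g separates as a function of p plus a function of q, so ∇g=0 decouples.
∂g/∂p = -4(p + 1) = 0 at p ∈ {-1}; ∂g/∂q = -60(q - 4)(q - 3)(q - 2)(q + 4) = 0 at q ∈ {-4, 2, 3, 4}.
The Hessian is diagonal: diag(g_pp, g_qq). Second derivatives: g_pp(-1)=-4; g_qq(-4)=20160, g_qq(2)=-720, g_qq(3)=420, g_qq(4)=-960.
Local maxima occur where both diagonal entries negative: (-1, 2), (-1, 4). Count: 2.

2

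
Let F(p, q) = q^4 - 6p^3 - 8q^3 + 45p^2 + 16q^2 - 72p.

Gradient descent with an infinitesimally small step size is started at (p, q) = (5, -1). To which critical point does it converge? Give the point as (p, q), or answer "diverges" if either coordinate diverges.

F is separable, so gradient descent decouples: p follows -∂F/∂p, q follows -∂F/∂q.
∂F/∂p = -18(p - 4)(p - 1); at p=5 this is -72, so p increases.
∂F/∂q = 4q(q - 4)(q - 2); at q=-1 this is -60, so q increases.
The p-coordinate has no critical point in that direction and runs off to infinity.

diverges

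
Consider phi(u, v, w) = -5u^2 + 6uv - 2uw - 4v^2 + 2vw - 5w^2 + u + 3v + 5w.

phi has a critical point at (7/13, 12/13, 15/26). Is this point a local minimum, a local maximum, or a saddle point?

local maximum

The Hessian is constant: H = [[-10, 6, -2], [6, -8, 2], [-2, 2, -10]].
Leading principal minors: Δ₁ = -10, Δ₂ = 44, Δ₃ = -416.
The minors alternate sign starting negative (−, +, −), so H is negative definite: a local maximum.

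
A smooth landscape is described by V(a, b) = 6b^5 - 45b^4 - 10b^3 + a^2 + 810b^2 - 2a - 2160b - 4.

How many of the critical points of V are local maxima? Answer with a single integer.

0

V separates as a function of a plus a function of b, so ∇V=0 decouples.
∂V/∂a = 2(a - 1) = 0 at a ∈ {1}; ∂V/∂b = 30(b - 4)(b - 3)(b - 2)(b + 3) = 0 at b ∈ {-3, 2, 3, 4}.
The Hessian is diagonal: diag(V_aa, V_bb). Second derivatives: V_aa(1)=2; V_bb(-3)=-6300, V_bb(2)=300, V_bb(3)=-180, V_bb(4)=420.
Local maxima occur where both diagonal entries negative: none. Count: 0.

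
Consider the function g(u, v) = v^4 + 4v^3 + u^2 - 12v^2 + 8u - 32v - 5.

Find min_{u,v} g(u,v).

g(u,v) separates as P(u) + Q(v) − 5, so its minimum is min P + min Q − 5.
P'(u) = 2u + 8 vanishes at u ∈ {-4}; Q'(v) = 4(v - 2)(v + 1)(v + 4) vanishes at v ∈ {-4, -1, 2}.
Local minima of P (where P''>0): P(-4)=-16. Local minima of Q: Q(-4)=-64, Q(2)=-64.
So the global minimum of g is P(-4) + Q(-4) − 5 = -16 − 64 − 5 = -85, attained at (-4, -4).

-85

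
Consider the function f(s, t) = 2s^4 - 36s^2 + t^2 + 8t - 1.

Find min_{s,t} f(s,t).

-179

f(s,t) separates as P(s) + Q(t) − 1, so its minimum is min P + min Q − 1.
P'(s) = 8s(s - 3)(s + 3) vanishes at s ∈ {-3, 0, 3}; Q'(t) = 2(t + 4) vanishes at t ∈ {-4}.
Local minima of P (where P''>0): P(-3)=-162, P(3)=-162. Local minima of Q: Q(-4)=-16.
So the global minimum of f is P(-3) + Q(-4) − 1 = -162 − 16 − 1 = -179, attained at (-3, -4).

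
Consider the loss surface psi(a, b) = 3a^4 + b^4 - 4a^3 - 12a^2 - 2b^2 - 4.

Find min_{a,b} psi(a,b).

-37

psi(a,b) separates as P(a) + Q(b) − 4, so its minimum is min P + min Q − 4.
P'(a) = 12a(a - 2)(a + 1) vanishes at a ∈ {-1, 0, 2}; Q'(b) = 4b(b - 1)(b + 1) vanishes at b ∈ {-1, 0, 1}.
Local minima of P (where P''>0): P(-1)=-5, P(2)=-32. Local minima of Q: Q(-1)=-1, Q(1)=-1.
So the global minimum of psi is P(2) + Q(-1) − 4 = -32 − 1 − 4 = -37, attained at (2, -1).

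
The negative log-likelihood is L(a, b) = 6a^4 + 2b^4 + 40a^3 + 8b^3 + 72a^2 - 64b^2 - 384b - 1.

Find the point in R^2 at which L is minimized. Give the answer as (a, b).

(0, 4)

L(a,b) separates as P(a) + Q(b) − 1, so its minimum is min P + min Q − 1.
P'(a) = 24a(a + 2)(a + 3) vanishes at a ∈ {-3, -2, 0}; Q'(b) = 8(b - 4)(b + 3)(b + 4) vanishes at b ∈ {-4, -3, 4}.
Local minima of P (where P''>0): P(-3)=54, P(0)=0. Local minima of Q: Q(-4)=512, Q(4)=-1536.
So the global minimum of L is P(0) + Q(4) − 1 = 0 − 1536 − 1 = -1537, attained at (0, 4).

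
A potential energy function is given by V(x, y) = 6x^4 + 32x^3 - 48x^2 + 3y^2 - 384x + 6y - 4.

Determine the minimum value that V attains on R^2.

V(x,y) separates as P(x) + Q(y) − 4, so its minimum is min P + min Q − 4.
P'(x) = 24(x - 2)(x + 2)(x + 4) vanishes at x ∈ {-4, -2, 2}; Q'(y) = 6y + 6 vanishes at y ∈ {-1}.
Local minima of P (where P''>0): P(-4)=256, P(2)=-608. Local minima of Q: Q(-1)=-3.
So the global minimum of V is P(2) + Q(-1) − 4 = -608 − 3 − 4 = -615, attained at (2, -1).

-615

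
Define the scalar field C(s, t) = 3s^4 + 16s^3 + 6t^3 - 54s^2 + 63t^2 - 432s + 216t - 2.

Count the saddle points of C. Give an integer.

3

C separates as a function of s plus a function of t, so ∇C=0 decouples.
∂C/∂s = 12(s - 3)(s + 3)(s + 4) = 0 at s ∈ {-4, -3, 3}; ∂C/∂t = 18(t + 3)(t + 4) = 0 at t ∈ {-4, -3}.
The Hessian is diagonal: diag(C_ss, C_tt). Second derivatives: C_ss(-4)=84, C_ss(-3)=-72, C_ss(3)=504; C_tt(-4)=-18, C_tt(-3)=18.
Saddle points occur where the two diagonal entries have opposite signs: (-4, -4), (-3, -3), (3, -4). Count: 3.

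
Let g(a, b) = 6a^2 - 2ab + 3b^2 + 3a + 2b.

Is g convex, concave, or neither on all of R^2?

convex

g is quadratic, so its Hessian is the constant matrix H = [[12, -2], [-2, 6]].
det(H) = 68, tr(H) = 18.
det(H) > 0 and tr(H) > 0, so H is positive definite everywhere: convex.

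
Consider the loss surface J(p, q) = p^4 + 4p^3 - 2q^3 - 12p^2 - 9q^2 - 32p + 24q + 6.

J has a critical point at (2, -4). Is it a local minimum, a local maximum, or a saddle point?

The mixed partial ∂²J/∂p∂q is 0, so the Hessian at any point is diag(J_pp, J_qq) = diag(12(p^2 + 2p - 2), -6(2q + 3)).
At (2, -4): H = diag(72, 30).
Both eigenvalues are positive, so H is positive definite: a local minimum.

local minimum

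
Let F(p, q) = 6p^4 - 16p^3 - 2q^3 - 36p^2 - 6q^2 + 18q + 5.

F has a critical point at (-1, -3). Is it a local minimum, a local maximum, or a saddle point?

local minimum

The mixed partial ∂²F/∂p∂q is 0, so the Hessian at any point is diag(F_pp, F_qq) = diag(24(3p^2 - 4p - 3), -12(q + 1)).
At (-1, -3): H = diag(96, 24).
Both eigenvalues are positive, so H is positive definite: a local minimum.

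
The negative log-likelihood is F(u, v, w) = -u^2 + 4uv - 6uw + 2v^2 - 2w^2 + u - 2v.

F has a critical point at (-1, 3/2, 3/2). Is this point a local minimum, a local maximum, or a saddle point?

saddle point

The Hessian is constant: H = [[-2, 4, -6], [4, 4, 0], [-6, 0, -4]].
Leading principal minors: Δ₁ = -2, Δ₂ = -24, Δ₃ = -48.
The minors fit neither the all-positive nor the alternating-sign pattern, so H is indefinite: a saddle point.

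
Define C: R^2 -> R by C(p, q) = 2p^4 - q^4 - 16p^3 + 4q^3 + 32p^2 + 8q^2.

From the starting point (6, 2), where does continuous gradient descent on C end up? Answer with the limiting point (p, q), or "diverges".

C is separable, so gradient descent decouples: p follows -∂C/∂p, q follows -∂C/∂q.
∂C/∂p = 8p(p - 4)(p - 2); at p=6 this is 384, so p decreases.
∂C/∂q = -4q(q - 4)(q + 1); at q=2 this is 48, so q decreases.
p converges to its nearest critical value 4 (a local min of the p-part); q converges to 0. The iterate converges to (4, 0).

(4, 0)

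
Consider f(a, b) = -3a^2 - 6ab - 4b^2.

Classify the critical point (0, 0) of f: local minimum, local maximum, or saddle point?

local maximum

The Hessian of f is constant: H = [[-6, -6], [-6, -8]].
det(H) = (-6)·(-8) − (-6)² = 12.
det(H) > 0 and tr(H) = -14 < 0, so H is negative definite and the point is a local maximum.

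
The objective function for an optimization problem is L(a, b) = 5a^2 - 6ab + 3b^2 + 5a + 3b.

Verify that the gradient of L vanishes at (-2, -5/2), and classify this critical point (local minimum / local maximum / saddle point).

∇L = (10a - 6b + 5, -6a + 6b + 3); substituting (-2, -5/2) gives ∇L = (0, 0), so (-2, -5/2) is indeed a critical point.
The Hessian of L is constant: H = [[10, -6], [-6, 6]].
det(H) = 10·6 − (-6)² = 24.
det(H) > 0 and tr(H) = 16 > 0, so H is positive definite and the point is a local minimum.

local minimum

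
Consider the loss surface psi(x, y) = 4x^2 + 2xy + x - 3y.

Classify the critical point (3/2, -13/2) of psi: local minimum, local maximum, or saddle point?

The Hessian of psi is constant: H = [[8, 2], [2, 0]].
det(H) = 8·0 − 2² = -4.
Since det(H) < 0, H is indefinite and the critical point is a saddle point.

saddle point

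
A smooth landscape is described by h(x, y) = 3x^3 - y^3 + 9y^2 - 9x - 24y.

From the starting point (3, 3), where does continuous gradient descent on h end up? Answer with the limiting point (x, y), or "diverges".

(1, 2)

h is separable, so gradient descent decouples: x follows -∂h/∂x, y follows -∂h/∂y.
∂h/∂x = 9(x - 1)(x + 1); at x=3 this is 72, so x decreases.
∂h/∂y = -3(y - 4)(y - 2); at y=3 this is 3, so y decreases.
x converges to its nearest critical value 1 (a local min of the x-part); y converges to 2. The iterate converges to (1, 2).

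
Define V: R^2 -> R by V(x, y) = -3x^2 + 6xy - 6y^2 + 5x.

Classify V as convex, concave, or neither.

concave

V is quadratic, so its Hessian is the constant matrix H = [[-6, 6], [6, -12]].
det(H) = 36, tr(H) = -18.
det(H) > 0 and tr(H) < 0, so H is negative definite everywhere: concave.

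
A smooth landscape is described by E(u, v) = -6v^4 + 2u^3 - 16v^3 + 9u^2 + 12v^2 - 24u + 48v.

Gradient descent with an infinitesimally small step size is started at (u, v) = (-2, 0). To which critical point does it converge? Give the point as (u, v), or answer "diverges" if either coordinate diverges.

E is separable, so gradient descent decouples: u follows -∂E/∂u, v follows -∂E/∂v.
∂E/∂u = 6(u - 1)(u + 4); at u=-2 this is -36, so u increases.
∂E/∂v = -24(v - 1)(v + 1)(v + 2); at v=0 this is 48, so v decreases.
u converges to its nearest critical value 1 (a local min of the u-part); v converges to -1. The iterate converges to (1, -1).

(1, -1)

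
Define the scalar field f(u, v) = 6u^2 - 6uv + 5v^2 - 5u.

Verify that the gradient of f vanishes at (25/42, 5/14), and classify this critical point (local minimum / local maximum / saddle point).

local minimum

∇f = (12u - 6v - 5, -6u + 10v); substituting (25/42, 5/14) gives ∇f = (0, 0), so (25/42, 5/14) is indeed a critical point.
The Hessian of f is constant: H = [[12, -6], [-6, 10]].
det(H) = 12·10 − (-6)² = 84.
det(H) > 0 and tr(H) = 22 > 0, so H is positive definite and the point is a local minimum.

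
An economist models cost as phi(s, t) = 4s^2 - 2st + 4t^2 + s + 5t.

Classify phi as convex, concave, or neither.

convex

phi is quadratic, so its Hessian is the constant matrix H = [[8, -2], [-2, 8]].
det(H) = 60, tr(H) = 16.
det(H) > 0 and tr(H) > 0, so H is positive definite everywhere: convex.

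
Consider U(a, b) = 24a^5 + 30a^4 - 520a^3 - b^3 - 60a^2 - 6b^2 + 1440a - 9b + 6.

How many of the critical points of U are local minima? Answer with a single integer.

2

U separates as a function of a plus a function of b, so ∇U=0 decouples.
∂U/∂a = 120(a - 3)(a - 1)(a + 1)(a + 4) = 0 at a ∈ {-4, -1, 1, 3}; ∂U/∂b = -3(b + 1)(b + 3) = 0 at b ∈ {-3, -1}.
The Hessian is diagonal: diag(U_aa, U_bb). Second derivatives: U_aa(-4)=-12600, U_aa(-1)=2880, U_aa(1)=-2400, U_aa(3)=6720; U_bb(-3)=6, U_bb(-1)=-6.
Local minima occur where both diagonal entries positive: (-1, -3), (3, -3). Count: 2.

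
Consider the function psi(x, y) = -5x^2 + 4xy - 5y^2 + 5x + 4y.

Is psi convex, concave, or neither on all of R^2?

psi is quadratic, so its Hessian is the constant matrix H = [[-10, 4], [4, -10]].
det(H) = 84, tr(H) = -20.
det(H) > 0 and tr(H) < 0, so H is negative definite everywhere: concave.

concave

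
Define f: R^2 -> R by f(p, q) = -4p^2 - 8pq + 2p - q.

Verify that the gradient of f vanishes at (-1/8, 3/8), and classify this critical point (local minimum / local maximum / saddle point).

saddle point

∇f = (-8p - 8q + 2, -8p - 1); substituting (-1/8, 3/8) gives ∇f = (0, 0), so (-1/8, 3/8) is indeed a critical point.
The Hessian of f is constant: H = [[-8, -8], [-8, 0]].
det(H) = (-8)·0 − (-8)² = -64.
Since det(H) < 0, H is indefinite and the critical point is a saddle point.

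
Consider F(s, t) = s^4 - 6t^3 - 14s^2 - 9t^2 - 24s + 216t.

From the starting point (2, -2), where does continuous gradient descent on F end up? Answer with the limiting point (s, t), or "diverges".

F is separable, so gradient descent decouples: s follows -∂F/∂s, t follows -∂F/∂t.
∂F/∂s = 4(s - 3)(s + 1)(s + 2); at s=2 this is -48, so s increases.
∂F/∂t = -18(t - 3)(t + 4); at t=-2 this is 180, so t decreases.
s converges to its nearest critical value 3 (a local min of the s-part); t converges to -4. The iterate converges to (3, -4).

(3, -4)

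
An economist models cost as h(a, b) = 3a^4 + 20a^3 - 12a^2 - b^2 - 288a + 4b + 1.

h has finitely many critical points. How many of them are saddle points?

2

h separates as a function of a plus a function of b, so ∇h=0 decouples.
∂h/∂a = 12(a - 2)(a + 3)(a + 4) = 0 at a ∈ {-4, -3, 2}; ∂h/∂b = -2(b - 2) = 0 at b ∈ {2}.
The Hessian is diagonal: diag(h_aa, h_bb). Second derivatives: h_aa(-4)=72, h_aa(-3)=-60, h_aa(2)=360; h_bb(2)=-2.
Saddle points occur where the two diagonal entries have opposite signs: (-4, 2), (2, 2). Count: 2.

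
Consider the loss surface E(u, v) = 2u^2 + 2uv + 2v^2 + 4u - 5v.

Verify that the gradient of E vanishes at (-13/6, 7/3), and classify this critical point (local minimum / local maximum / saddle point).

∇E = (4u + 2v + 4, 2u + 4v - 5); substituting (-13/6, 7/3) gives ∇E = (0, 0), so (-13/6, 7/3) is indeed a critical point.
The Hessian of E is constant: H = [[4, 2], [2, 4]].
det(H) = 4·4 − 2² = 12.
det(H) > 0 and tr(H) = 8 > 0, so H is positive definite and the point is a local minimum.

local minimum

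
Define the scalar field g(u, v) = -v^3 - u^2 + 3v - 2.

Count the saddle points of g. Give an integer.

g separates as a function of u plus a function of v, so ∇g=0 decouples.
∂g/∂u = -2u = 0 at u ∈ {0}; ∂g/∂v = -3(v - 1)(v + 1) = 0 at v ∈ {-1, 1}.
The Hessian is diagonal: diag(g_uu, g_vv). Second derivatives: g_uu(0)=-2; g_vv(-1)=6, g_vv(1)=-6.
Saddle points occur where the two diagonal entries have opposite signs: (0, -1). Count: 1.

1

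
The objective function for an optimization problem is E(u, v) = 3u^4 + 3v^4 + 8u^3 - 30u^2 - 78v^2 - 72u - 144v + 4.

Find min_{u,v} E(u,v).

-1204

E(u,v) separates as P(u) + Q(v) + 4, so its minimum is min P + min Q + 4.
P'(u) = 12(u - 2)(u + 1)(u + 3) vanishes at u ∈ {-3, -1, 2}; Q'(v) = 12(v - 4)(v + 1)(v + 3) vanishes at v ∈ {-3, -1, 4}.
Local minima of P (where P''>0): P(-3)=-27, P(2)=-152. Local minima of Q: Q(-3)=-27, Q(4)=-1056.
So the global minimum of E is P(2) + Q(4) + 4 = -152 − 1056 + 4 = -1204, attained at (2, 4).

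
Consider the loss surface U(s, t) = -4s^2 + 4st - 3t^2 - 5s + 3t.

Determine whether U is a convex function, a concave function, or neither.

U is quadratic, so its Hessian is the constant matrix H = [[-8, 4], [4, -6]].
det(H) = 32, tr(H) = -14.
det(H) > 0 and tr(H) < 0, so H is negative definite everywhere: concave.

concave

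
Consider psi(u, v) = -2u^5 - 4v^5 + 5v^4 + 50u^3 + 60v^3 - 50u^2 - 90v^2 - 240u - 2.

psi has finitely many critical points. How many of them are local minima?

psi separates as a function of u plus a function of v, so ∇psi=0 decouples.
∂psi/∂u = -10(u - 3)(u - 2)(u + 1)(u + 4) = 0 at u ∈ {-4, -1, 2, 3}; ∂psi/∂v = -20v(v - 3)(v - 1)(v + 3) = 0 at v ∈ {-3, 0, 1, 3}.
The Hessian is diagonal: diag(psi_uu, psi_vv). Second derivatives: psi_uu(-4)=1260, psi_uu(-1)=-360, psi_uu(2)=180, psi_uu(3)=-280; psi_vv(-3)=1440, psi_vv(0)=-180, psi_vv(1)=160, psi_vv(3)=-720.
Local minima occur where both diagonal entries positive: (-4, -3), (-4, 1), (2, -3), (2, 1). Count: 4.

4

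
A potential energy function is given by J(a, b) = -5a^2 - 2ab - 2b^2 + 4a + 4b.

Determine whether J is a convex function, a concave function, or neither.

J is quadratic, so its Hessian is the constant matrix H = [[-10, -2], [-2, -4]].
det(H) = 36, tr(H) = -14.
det(H) > 0 and tr(H) < 0, so H is negative definite everywhere: concave.

concave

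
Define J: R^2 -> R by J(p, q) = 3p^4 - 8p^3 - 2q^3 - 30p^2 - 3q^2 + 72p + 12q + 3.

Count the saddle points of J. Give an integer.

3

J separates as a function of p plus a function of q, so ∇J=0 decouples.
∂J/∂p = 12(p - 3)(p - 1)(p + 2) = 0 at p ∈ {-2, 1, 3}; ∂J/∂q = -6(q - 1)(q + 2) = 0 at q ∈ {-2, 1}.
The Hessian is diagonal: diag(J_pp, J_qq). Second derivatives: J_pp(-2)=180, J_pp(1)=-72, J_pp(3)=120; J_qq(-2)=18, J_qq(1)=-18.
Saddle points occur where the two diagonal entries have opposite signs: (-2, 1), (1, -2), (3, 1). Count: 3.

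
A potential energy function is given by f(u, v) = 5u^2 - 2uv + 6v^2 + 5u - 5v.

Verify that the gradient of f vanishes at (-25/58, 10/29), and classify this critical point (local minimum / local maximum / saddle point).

∇f = (10u - 2v + 5, -2u + 12v - 5); substituting (-25/58, 10/29) gives ∇f = (0, 0), so (-25/58, 10/29) is indeed a critical point.
The Hessian of f is constant: H = [[10, -2], [-2, 12]].
det(H) = 10·12 − (-2)² = 116.
det(H) > 0 and tr(H) = 22 > 0, so H is positive definite and the point is a local minimum.

local minimum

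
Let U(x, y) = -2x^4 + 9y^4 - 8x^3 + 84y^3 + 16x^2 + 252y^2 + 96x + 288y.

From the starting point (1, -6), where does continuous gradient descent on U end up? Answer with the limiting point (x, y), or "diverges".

(-2, -4)

U is separable, so gradient descent decouples: x follows -∂U/∂x, y follows -∂U/∂y.
∂U/∂x = -8(x - 2)(x + 2)(x + 3); at x=1 this is 96, so x decreases.
∂U/∂y = 36(y + 1)(y + 2)(y + 4); at y=-6 this is -1440, so y increases.
x converges to its nearest critical value -2 (a local min of the x-part); y converges to -4. The iterate converges to (-2, -4).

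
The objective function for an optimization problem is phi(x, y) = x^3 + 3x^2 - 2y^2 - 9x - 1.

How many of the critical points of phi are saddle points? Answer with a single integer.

phi separates as a function of x plus a function of y, so ∇phi=0 decouples.
∂phi/∂x = 3(x - 1)(x + 3) = 0 at x ∈ {-3, 1}; ∂phi/∂y = -4y = 0 at y ∈ {0}.
The Hessian is diagonal: diag(phi_xx, phi_yy). Second derivatives: phi_xx(-3)=-12, phi_xx(1)=12; phi_yy(0)=-4.
Saddle points occur where the two diagonal entries have opposite signs: (1, 0). Count: 1.

1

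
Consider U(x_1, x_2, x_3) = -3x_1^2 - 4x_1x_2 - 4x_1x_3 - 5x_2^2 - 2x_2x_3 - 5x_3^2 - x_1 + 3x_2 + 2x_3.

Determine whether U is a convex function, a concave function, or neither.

concave

U is quadratic, so its Hessian is the constant matrix H = [[-6, -4, -4], [-4, -10, -2], [-4, -2, -10]].
Leading principal minors: -6, 44, -320.
Signs alternate −, +, − ⇒ H ≺ 0 ⇒ concave.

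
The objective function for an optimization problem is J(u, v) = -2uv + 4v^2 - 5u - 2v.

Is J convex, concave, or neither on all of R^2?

J is quadratic, so its Hessian is the constant matrix H = [[0, -2], [-2, 8]].
det(H) = -4, tr(H) = 8.
det(H) < 0, so H is indefinite: neither convex nor concave.

neither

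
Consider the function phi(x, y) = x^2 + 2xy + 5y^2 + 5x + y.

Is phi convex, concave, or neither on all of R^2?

phi is quadratic, so its Hessian is the constant matrix H = [[2, 2], [2, 10]].
det(H) = 16, tr(H) = 12.
det(H) > 0 and tr(H) > 0, so H is positive definite everywhere: convex.

convex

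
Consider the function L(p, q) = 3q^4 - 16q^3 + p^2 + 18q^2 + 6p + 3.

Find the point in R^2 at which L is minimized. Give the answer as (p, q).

L(p,q) separates as A(p) + B(q) + 3, so its minimum is min A + min B + 3.
A'(p) = 2p + 6 vanishes at p ∈ {-3}; B'(q) = 12q(q - 3)(q - 1) vanishes at q ∈ {0, 1, 3}.
Local minima of A (where A''>0): A(-3)=-9. Local minima of B: B(0)=0, B(3)=-27.
So the global minimum of L is A(-3) + B(3) + 3 = -9 − 27 + 3 = -33, attained at (-3, 3).

(-3, 3)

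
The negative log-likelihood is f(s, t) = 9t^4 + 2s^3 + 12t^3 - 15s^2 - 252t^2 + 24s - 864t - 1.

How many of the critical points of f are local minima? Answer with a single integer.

f separates as a function of s plus a function of t, so ∇f=0 decouples.
∂f/∂s = 6(s - 4)(s - 1) = 0 at s ∈ {1, 4}; ∂f/∂t = 36(t - 4)(t + 2)(t + 3) = 0 at t ∈ {-3, -2, 4}.
The Hessian is diagonal: diag(f_ss, f_tt). Second derivatives: f_ss(1)=-18, f_ss(4)=18; f_tt(-3)=252, f_tt(-2)=-216, f_tt(4)=1512.
Local minima occur where both diagonal entries positive: (4, -3), (4, 4). Count: 2.

2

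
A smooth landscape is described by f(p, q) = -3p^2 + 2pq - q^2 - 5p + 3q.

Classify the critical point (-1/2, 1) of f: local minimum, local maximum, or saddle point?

local maximum

The Hessian of f is constant: H = [[-6, 2], [2, -2]].
det(H) = (-6)·(-2) − 2² = 8.
det(H) > 0 and tr(H) = -8 < 0, so H is negative definite and the point is a local maximum.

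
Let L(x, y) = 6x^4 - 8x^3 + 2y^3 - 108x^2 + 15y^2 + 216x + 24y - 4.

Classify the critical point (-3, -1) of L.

local minimum

The mixed partial ∂²L/∂x∂y is 0, so the Hessian at any point is diag(L_xx, L_yy) = diag(24(3x^2 - 2x - 9), 6(2y + 5)).
At (-3, -1): H = diag(576, 18).
Both eigenvalues are positive, so H is positive definite: a local minimum.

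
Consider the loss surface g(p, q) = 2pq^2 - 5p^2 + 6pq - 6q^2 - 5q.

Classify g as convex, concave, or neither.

neither

The term 2pq^2 is cubic, so the Hessian is not constant.
∂²g/∂q² = 4p - 12, which takes both signs as p varies (negative for sufficiently negative p). A diagonal entry of the Hessian changing sign means the Hessian is neither positive- nor negative-semidefinite on all of R^2.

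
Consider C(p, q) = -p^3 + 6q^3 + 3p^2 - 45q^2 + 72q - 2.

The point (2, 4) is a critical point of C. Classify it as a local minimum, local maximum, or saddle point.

The mixed partial ∂²C/∂p∂q is 0, so the Hessian at any point is diag(C_pp, C_qq) = diag(6(-p + 1), 18(2q - 5)).
At (2, 4): H = diag(-6, 54).
The eigenvalues have opposite signs, so H is indefinite: a saddle point.

saddle point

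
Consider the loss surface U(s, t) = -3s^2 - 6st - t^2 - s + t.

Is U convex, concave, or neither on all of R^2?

U is quadratic, so its Hessian is the constant matrix H = [[-6, -6], [-6, -2]].
det(H) = -24, tr(H) = -8.
det(H) < 0, so H is indefinite: neither convex nor concave.

neither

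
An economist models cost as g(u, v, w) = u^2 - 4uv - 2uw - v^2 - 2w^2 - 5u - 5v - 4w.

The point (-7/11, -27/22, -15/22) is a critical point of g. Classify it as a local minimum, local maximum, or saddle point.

The Hessian is constant: H = [[2, -4, -2], [-4, -2, 0], [-2, 0, -4]].
Leading principal minors: Δ₁ = 2, Δ₂ = -20, Δ₃ = 88.
The minors fit neither the all-positive nor the alternating-sign pattern, so H is indefinite: a saddle point.

saddle point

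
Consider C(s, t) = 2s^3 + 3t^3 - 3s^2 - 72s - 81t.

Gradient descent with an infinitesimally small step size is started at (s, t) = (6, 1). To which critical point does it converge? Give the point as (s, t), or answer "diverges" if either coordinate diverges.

(4, 3)

C is separable, so gradient descent decouples: s follows -∂C/∂s, t follows -∂C/∂t.
∂C/∂s = 6(s - 4)(s + 3); at s=6 this is 108, so s decreases.
∂C/∂t = 9(t - 3)(t + 3); at t=1 this is -72, so t increases.
s converges to its nearest critical value 4 (a local min of the s-part); t converges to 3. The iterate converges to (4, 3).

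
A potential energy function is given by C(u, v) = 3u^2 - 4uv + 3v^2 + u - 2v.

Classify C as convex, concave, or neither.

convex

C is quadratic, so its Hessian is the constant matrix H = [[6, -4], [-4, 6]].
det(H) = 20, tr(H) = 12.
det(H) > 0 and tr(H) > 0, so H is positive definite everywhere: convex.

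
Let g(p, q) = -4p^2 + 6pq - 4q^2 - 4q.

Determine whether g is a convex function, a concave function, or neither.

concave

g is quadratic, so its Hessian is the constant matrix H = [[-8, 6], [6, -8]].
det(H) = 28, tr(H) = -16.
det(H) > 0 and tr(H) < 0, so H is negative definite everywhere: concave.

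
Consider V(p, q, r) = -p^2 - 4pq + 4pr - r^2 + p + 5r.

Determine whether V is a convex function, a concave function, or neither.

neither

V is quadratic, so its Hessian is the constant matrix H = [[-2, -4, 4], [-4, 0, 0], [4, 0, -2]].
Leading principal minors: -2, -16, 32.
Neither pattern holds ⇒ H is indefinite ⇒ neither convex nor concave.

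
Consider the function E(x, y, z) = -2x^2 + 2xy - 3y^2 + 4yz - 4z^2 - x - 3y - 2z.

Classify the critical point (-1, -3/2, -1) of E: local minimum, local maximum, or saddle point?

local maximum

The Hessian is constant: H = [[-4, 2, 0], [2, -6, 4], [0, 4, -8]].
Leading principal minors: Δ₁ = -4, Δ₂ = 20, Δ₃ = -96.
The minors alternate sign starting negative (−, +, −), so H is negative definite: a local maximum.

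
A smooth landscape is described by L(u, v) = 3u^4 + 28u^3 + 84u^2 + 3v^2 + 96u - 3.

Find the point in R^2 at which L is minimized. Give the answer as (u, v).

(-4, 0)

L(u,v) separates as P(u) + Q(v) − 3, so its minimum is min P + min Q − 3.
P'(u) = 12(u + 1)(u + 2)(u + 4) vanishes at u ∈ {-4, -2, -1}; Q'(v) = 6v vanishes at v ∈ {0}.
Local minima of P (where P''>0): P(-4)=-64, P(-1)=-37. Local minima of Q: Q(0)=0.
So the global minimum of L is P(-4) + Q(0) − 3 = -64 + 0 − 3 = -67, attained at (-4, 0).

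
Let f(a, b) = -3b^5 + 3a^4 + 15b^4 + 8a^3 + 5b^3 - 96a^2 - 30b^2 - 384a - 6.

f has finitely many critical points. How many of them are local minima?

f separates as a function of a plus a function of b, so ∇f=0 decouples.
∂f/∂a = 12(a - 4)(a + 2)(a + 4) = 0 at a ∈ {-4, -2, 4}; ∂f/∂b = -15b(b - 4)(b - 1)(b + 1) = 0 at b ∈ {-1, 0, 1, 4}.
The Hessian is diagonal: diag(f_aa, f_bb). Second derivatives: f_aa(-4)=192, f_aa(-2)=-144, f_aa(4)=576; f_bb(-1)=150, f_bb(0)=-60, f_bb(1)=90, f_bb(4)=-900.
Local minima occur where both diagonal entries positive: (-4, -1), (-4, 1), (4, -1), (4, 1). Count: 4.

4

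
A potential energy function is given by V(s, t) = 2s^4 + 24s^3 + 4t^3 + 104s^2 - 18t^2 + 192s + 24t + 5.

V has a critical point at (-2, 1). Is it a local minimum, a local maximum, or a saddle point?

saddle point

The mixed partial ∂²V/∂s∂t is 0, so the Hessian at any point is diag(V_ss, V_tt) = diag(8(3s^2 + 18s + 26), 12(2t - 3)).
At (-2, 1): H = diag(16, -12).
The eigenvalues have opposite signs, so H is indefinite: a saddle point.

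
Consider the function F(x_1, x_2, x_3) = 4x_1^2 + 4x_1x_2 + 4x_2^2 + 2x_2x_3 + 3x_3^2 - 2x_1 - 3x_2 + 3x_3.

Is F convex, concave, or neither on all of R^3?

F is quadratic, so its Hessian is the constant matrix H = [[8, 4, 0], [4, 8, 2], [0, 2, 6]].
Leading principal minors: 8, 48, 256.
All positive ⇒ H ≻ 0 ⇒ convex.

convex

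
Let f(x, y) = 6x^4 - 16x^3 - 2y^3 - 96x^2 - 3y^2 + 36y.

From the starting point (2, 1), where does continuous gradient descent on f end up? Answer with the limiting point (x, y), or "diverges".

(4, -3)

f is separable, so gradient descent decouples: x follows -∂f/∂x, y follows -∂f/∂y.
∂f/∂x = 24x(x - 4)(x + 2); at x=2 this is -384, so x increases.
∂f/∂y = -6(y - 2)(y + 3); at y=1 this is 24, so y decreases.
x converges to its nearest critical value 4 (a local min of the x-part); y converges to -3. The iterate converges to (4, -3).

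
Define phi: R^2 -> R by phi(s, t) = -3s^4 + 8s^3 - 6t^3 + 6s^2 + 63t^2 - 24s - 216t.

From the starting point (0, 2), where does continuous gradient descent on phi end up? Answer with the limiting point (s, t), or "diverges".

phi is separable, so gradient descent decouples: s follows -∂phi/∂s, t follows -∂phi/∂t.
∂phi/∂s = -12(s - 2)(s - 1)(s + 1); at s=0 this is -24, so s increases.
∂phi/∂t = -18(t - 4)(t - 3); at t=2 this is -36, so t increases.
s converges to its nearest critical value 1 (a local min of the s-part); t converges to 3. The iterate converges to (1, 3).

(1, 3)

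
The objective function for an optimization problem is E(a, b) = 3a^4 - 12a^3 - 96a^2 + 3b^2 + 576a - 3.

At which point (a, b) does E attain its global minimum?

(-4, 0)

E(a,b) separates as P(a) + Q(b) − 3, so its minimum is min P + min Q − 3.
P'(a) = 12(a - 4)(a - 3)(a + 4) vanishes at a ∈ {-4, 3, 4}; Q'(b) = 6b vanishes at b ∈ {0}.
Local minima of P (where P''>0): P(-4)=-2304, P(4)=768. Local minima of Q: Q(0)=0.
So the global minimum of E is P(-4) + Q(0) − 3 = -2304 + 0 − 3 = -2307, attained at (-4, 0).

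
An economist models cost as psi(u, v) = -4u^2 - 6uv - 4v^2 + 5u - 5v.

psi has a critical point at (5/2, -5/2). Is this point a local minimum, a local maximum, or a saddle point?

local maximum

The Hessian of psi is constant: H = [[-8, -6], [-6, -8]].
det(H) = (-8)·(-8) − (-6)² = 28.
det(H) > 0 and tr(H) = -16 < 0, so H is negative definite and the point is a local maximum.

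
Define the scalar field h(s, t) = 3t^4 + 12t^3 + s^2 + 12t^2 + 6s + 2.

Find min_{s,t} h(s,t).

-7

h(s,t) separates as P(s) + Q(t) + 2, so its minimum is min P + min Q + 2.
P'(s) = 2s + 6 vanishes at s ∈ {-3}; Q'(t) = 12t(t + 1)(t + 2) vanishes at t ∈ {-2, -1, 0}.
Local minima of P (where P''>0): P(-3)=-9. Local minima of Q: Q(-2)=0, Q(0)=0.
So the global minimum of h is P(-3) + Q(-2) + 2 = -9 + 0 + 2 = -7, attained at (-3, -2).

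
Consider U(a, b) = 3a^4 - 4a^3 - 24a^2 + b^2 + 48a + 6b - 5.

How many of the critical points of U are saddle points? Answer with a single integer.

1

U separates as a function of a plus a function of b, so ∇U=0 decouples.
∂U/∂a = 12(a - 2)(a - 1)(a + 2) = 0 at a ∈ {-2, 1, 2}; ∂U/∂b = 2(b + 3) = 0 at b ∈ {-3}.
The Hessian is diagonal: diag(U_aa, U_bb). Second derivatives: U_aa(-2)=144, U_aa(1)=-36, U_aa(2)=48; U_bb(-3)=2.
Saddle points occur where the two diagonal entries have opposite signs: (1, -3). Count: 1.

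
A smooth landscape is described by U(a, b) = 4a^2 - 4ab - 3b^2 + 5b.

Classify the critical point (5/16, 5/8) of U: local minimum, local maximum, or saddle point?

The Hessian of U is constant: H = [[8, -4], [-4, -6]].
det(H) = 8·(-6) − (-4)² = -64.
Since det(H) < 0, H is indefinite and the critical point is a saddle point.

saddle point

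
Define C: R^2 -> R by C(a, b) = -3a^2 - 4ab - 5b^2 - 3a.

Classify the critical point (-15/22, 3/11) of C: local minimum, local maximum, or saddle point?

local maximum

The Hessian of C is constant: H = [[-6, -4], [-4, -10]].
det(H) = (-6)·(-10) − (-4)² = 44.
det(H) > 0 and tr(H) = -16 < 0, so H is negative definite and the point is a local maximum.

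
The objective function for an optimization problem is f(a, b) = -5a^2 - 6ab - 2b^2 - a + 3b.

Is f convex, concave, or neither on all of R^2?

concave

f is quadratic, so its Hessian is the constant matrix H = [[-10, -6], [-6, -4]].
det(H) = 4, tr(H) = -14.
det(H) > 0 and tr(H) < 0, so H is negative definite everywhere: concave.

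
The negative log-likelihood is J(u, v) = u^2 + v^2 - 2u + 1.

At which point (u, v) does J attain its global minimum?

(1, 0)

J(u,v) separates as P(u) + Q(v) + 1, so its minimum is min P + min Q + 1.
P'(u) = 2u - 2 vanishes at u ∈ {1}; Q'(v) = 2v vanishes at v ∈ {0}.
Local minima of P (where P''>0): P(1)=-1. Local minima of Q: Q(0)=0.
So the global minimum of J is P(1) + Q(0) + 1 = -1 + 0 + 1 = 0, attained at (1, 0).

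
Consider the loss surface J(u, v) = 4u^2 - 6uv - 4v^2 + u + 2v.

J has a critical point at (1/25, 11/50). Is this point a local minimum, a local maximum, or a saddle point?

saddle point

The Hessian of J is constant: H = [[8, -6], [-6, -8]].
det(H) = 8·(-8) − (-6)² = -100.
Since det(H) < 0, H is indefinite and the critical point is a saddle point.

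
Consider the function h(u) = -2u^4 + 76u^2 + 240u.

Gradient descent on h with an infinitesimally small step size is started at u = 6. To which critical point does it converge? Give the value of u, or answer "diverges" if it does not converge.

h'(u) = -8(u - 5)(u + 2)(u + 3), so h'(6) = -576.
Gradient descent moves in the -h' direction, i.e. u is increasing.
There is no critical point above u=6, and h' keeps the same sign, so the iterate runs off to +∞.

diverges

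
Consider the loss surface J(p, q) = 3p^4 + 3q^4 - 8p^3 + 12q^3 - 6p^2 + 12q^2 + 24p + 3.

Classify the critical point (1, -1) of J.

The mixed partial ∂²J/∂p∂q is 0, so the Hessian at any point is diag(J_pp, J_qq) = diag(12(3p^2 - 4p - 1), 12(3q^2 + 6q + 2)).
At (1, -1): H = diag(-24, -12).
Both eigenvalues are negative, so H is negative definite: a local maximum.

local maximum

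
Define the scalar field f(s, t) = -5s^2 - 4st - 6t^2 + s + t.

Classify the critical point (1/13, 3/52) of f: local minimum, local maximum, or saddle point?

The Hessian of f is constant: H = [[-10, -4], [-4, -12]].
det(H) = (-10)·(-12) − (-4)² = 104.
det(H) > 0 and tr(H) = -22 < 0, so H is negative definite and the point is a local maximum.

local maximum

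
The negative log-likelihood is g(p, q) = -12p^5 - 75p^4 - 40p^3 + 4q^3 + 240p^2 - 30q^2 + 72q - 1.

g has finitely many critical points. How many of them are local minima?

g separates as a function of p plus a function of q, so ∇g=0 decouples.
∂g/∂p = -60p(p - 1)(p + 2)(p + 4) = 0 at p ∈ {-4, -2, 0, 1}; ∂g/∂q = 12(q - 3)(q - 2) = 0 at q ∈ {2, 3}.
The Hessian is diagonal: diag(g_pp, g_qq). Second derivatives: g_pp(-4)=2400, g_pp(-2)=-720, g_pp(0)=480, g_pp(1)=-900; g_qq(2)=-12, g_qq(3)=12.
Local minima occur where both diagonal entries positive: (-4, 3), (0, 3). Count: 2.

2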